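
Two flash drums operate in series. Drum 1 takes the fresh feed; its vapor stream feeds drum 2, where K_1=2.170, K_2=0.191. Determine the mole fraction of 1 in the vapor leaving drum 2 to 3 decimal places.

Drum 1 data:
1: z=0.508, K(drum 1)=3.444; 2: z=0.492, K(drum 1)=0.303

Drum 1:
Rachford–Rice: g(ψ₁) = Σ zᵢ(Kᵢ−1)/(1+ψ₁(Kᵢ−1)) = 0.
Check two-phase: ΣzᵢKᵢ = 1.899 > 1 and Σzᵢ/Kᵢ = 1.771 > 1, so g(0) = 0.899 > 0 and g(1) = -0.771 < 0.
Binary case is linear: z₁(K₁−1)(1+ψ₁(K₂−1)) + z₂(K₂−1)(1+ψ₁(K₁−1)) = 0
⇒ ψ₁ = [z₁(K₁−1)+z₂(K₂−1)] / [−(K₁−1)(K₂−1)] = 0.8986/1.7035 = 0.528
Drum-1 compositions:
  1: x = 0.222, y = 0.764
  2: x = 0.778, y = 0.236
Drum-2 feed = drum-1 vapor: z₂ = (0.7642, 0.2358).
Drum 2:
Binary case is linear: z₁(K₁−1)(1+ψ₂(K₂−1)) + z₂(K₂−1)(1+ψ₂(K₁−1)) = 0
⇒ ψ₂ = [z₁(K₁−1)+z₂(K₂−1)] / [−(K₁−1)(K₂−1)] = 0.7034/0.9465 = 0.743
  1: x = 0.409, y = 0.887
  2: x = 0.591, y = 0.113

y_1 (drum 2) = 0.887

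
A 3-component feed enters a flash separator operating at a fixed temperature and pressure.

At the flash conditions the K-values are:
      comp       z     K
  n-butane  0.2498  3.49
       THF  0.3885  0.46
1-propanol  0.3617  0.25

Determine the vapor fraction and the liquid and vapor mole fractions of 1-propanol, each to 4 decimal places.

Let ψ = V/F and solve Σ zᵢ(Kᵢ−1)/(1+ψ(Kᵢ−1)) = 0.
g(0) = ΣzᵢKᵢ − 1 = 0.1409 and g(1) = 1 − Σzᵢ/Kᵢ = -1.3629, so a root lies in (0, 1).
Newton iteration, ψ⁰ = 0.35:
  ψ = 0.3500: g = -0.29416, g' = -0.9885 → ψ = 0.0524
  ψ = 0.0524: g = 0.05191, g' = -1.5522 → ψ = 0.0859
  ψ = 0.0859: g = 0.00251, g' = -1.4082 → ψ = 0.0876
Converged at ψ = 0.0876.
Compositions from xᵢ = zᵢ/(1+ψ(Kᵢ−1)), yᵢ = Kᵢxᵢ:
  n-butane: x = 0.2050, y = 0.7156
  THF: x = 0.4078, y = 0.1876
  1-propanol: x = 0.3871, y = 0.0968

ψ = 0.0876, x_1-propanol = 0.3871, y_1-propanol = 0.0968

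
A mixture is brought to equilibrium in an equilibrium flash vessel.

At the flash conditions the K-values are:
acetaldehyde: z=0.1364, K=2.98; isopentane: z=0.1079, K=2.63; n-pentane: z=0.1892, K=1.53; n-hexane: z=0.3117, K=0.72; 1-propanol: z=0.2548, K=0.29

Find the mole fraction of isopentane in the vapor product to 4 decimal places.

Material balance + equilibrium reduce to Σ zᵢ(Kᵢ−1)/(1+ψ(Kᵢ−1)) = 0.
Check two-phase: ΣzᵢKᵢ = 1.2780 > 1 and Σzᵢ/Kᵢ = 1.5220 > 1, so g(0) = 0.2780 > 0 and g(1) = -0.5220 < 0.
Newton–Raphson from ψ = 0.42:
  ψ = 0.4200: g = -0.02281, g' = -0.5881 → ψ = 0.3812
  ψ = 0.3812: g = 0.00005, g' = -0.5916 → ψ = 0.3813
Converged at ψ = 0.3813.
Compositions from xᵢ = zᵢ/(1+ψ(Kᵢ−1)), yᵢ = Kᵢxᵢ:
  acetaldehyde: x = 0.0777, y = 0.2316
  isopentane: x = 0.0665, y = 0.1750
  n-pentane: x = 0.1574, y = 0.2408
  n-hexane: x = 0.3490, y = 0.2512
  1-propanol: x = 0.3494, y = 0.1013

y_isopentane = 0.1750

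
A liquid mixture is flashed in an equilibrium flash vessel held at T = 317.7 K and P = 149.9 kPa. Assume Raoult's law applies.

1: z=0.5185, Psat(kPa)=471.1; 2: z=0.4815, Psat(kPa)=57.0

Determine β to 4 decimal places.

Raoult's law: Kᵢ = Pᵢˢᵃᵗ/P = Pᵢˢᵃᵗ/149.9.
  K_1 = 471.1/149.9 = 3.142762, K_2 = 57.0/149.9 = 0.380254
Let β = V/F and solve Σ zᵢ(Kᵢ−1)/(1+β(Kᵢ−1)) = 0.
Feasibility: ΣzᵢKᵢ = 1.8126, Σzᵢ/Kᵢ = 1.4312 — both > 1, two phases present.
Binary case is linear: z₁(K₁−1)(1+β(K₂−1)) + z₂(K₂−1)(1+β(K₁−1)) = 0
⇒ β = [z₁(K₁−1)+z₂(K₂−1)] / [−(K₁−1)(K₂−1)] = 0.81261/1.32797 = 0.6119

β = 0.6119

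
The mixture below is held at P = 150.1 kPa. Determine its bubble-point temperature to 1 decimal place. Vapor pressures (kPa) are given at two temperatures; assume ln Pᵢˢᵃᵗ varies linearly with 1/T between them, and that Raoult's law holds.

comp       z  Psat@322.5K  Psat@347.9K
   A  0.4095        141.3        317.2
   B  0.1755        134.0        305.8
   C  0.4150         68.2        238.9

T = 330.6 K

Bubble-point temperature: ΣzᵢPᵢˢᵃᵗ(T) = P. Interpolate ln Pᵢˢᵃᵗ = aᵢ + bᵢ/T.
  T = 322.5 K: ΣzᵢPᵢˢᵃᵗ = 109.68 kPa
  T = 347.9 K: ΣzᵢPᵢˢᵃᵗ = 282.70 kPa
  T = 335.2 K: ΣzᵢPᵢˢᵃᵗ = 178.36 kPa
  T = 328.9 K: ΣzᵢPᵢˢᵃᵗ = 140.61 kPa
  T = 332.0 K: ΣzᵢPᵢˢᵃᵗ = 158.20 kPa
  T = 330.4 K: ΣzᵢPᵢˢᵃᵗ = 148.89 kPa
Interpolating between 330.4 K and 332.0 K gives T ≈ 330.6 K.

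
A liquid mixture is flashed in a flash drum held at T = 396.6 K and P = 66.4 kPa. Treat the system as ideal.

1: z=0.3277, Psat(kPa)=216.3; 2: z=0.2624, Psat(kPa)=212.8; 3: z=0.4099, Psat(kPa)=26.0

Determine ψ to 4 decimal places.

Raoult's law: Kᵢ = Pᵢˢᵃᵗ/P = Pᵢˢᵃᵗ/66.4.
  K_1 = 216.3/66.4 = 3.257530, K_2 = 212.8/66.4 = 3.204819, K_3 = 26.0/66.4 = 0.391566
Newton–Raphson from ψ = 0.5:
  ψ = 0.5000: g = 0.26426, g' = -0.9706 → ψ = 0.7723
  ψ = 0.7723: g = 0.01327, g' = -0.9365 → ψ = 0.7864
Converged at ψ = 0.7864.

ψ = 0.7864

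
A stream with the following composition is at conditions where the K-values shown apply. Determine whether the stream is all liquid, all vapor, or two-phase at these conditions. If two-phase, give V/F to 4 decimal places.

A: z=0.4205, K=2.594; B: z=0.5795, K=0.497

two-phase, V/F = 0.4724

ΣzᵢKᵢ = 1.3788; Σzᵢ/Kᵢ = 1.3281.
Both exceed 1, so a two-phase solution exists.
Material balance + equilibrium reduce to Σ zᵢ(Kᵢ−1)/(1+ψ(Kᵢ−1)) = 0.
Iterate (Newton) starting at ψ = 0.5:
  ψ = 0.5000: g = -0.01643, g' = -0.5926 → ψ = 0.4723
  ψ = 0.4723: g = 0.00010, g' = -0.6000 → ψ = 0.4724
Converged at ψ = 0.4724.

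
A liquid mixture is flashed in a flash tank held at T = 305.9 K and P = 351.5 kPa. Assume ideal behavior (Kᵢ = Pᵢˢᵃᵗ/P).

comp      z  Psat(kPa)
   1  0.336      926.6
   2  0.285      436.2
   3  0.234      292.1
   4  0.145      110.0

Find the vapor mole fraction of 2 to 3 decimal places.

y_2 = 0.293

Raoult's law: Kᵢ = Pᵢˢᵃᵗ/P = Pᵢˢᵃᵗ/351.5.
  K_1 = 926.6/351.5 = 2.63613, K_2 = 436.2/351.5 = 1.24097, K_3 = 292.1/351.5 = 0.83101, K_4 = 110.0/351.5 = 0.31294
Let ψ = V/F and solve Σ zᵢ(Kᵢ−1)/(1+ψ(Kᵢ−1)) = 0.
Check two-phase: ΣzᵢKᵢ = 1.479 > 1 and Σzᵢ/Kᵢ = 1.102 > 1, so g(0) = 0.479 > 0 and g(1) = -0.102 < 0.
Newton iteration, ψ⁰ = 0.41:
  ψ = 0.410: g = 0.2103, g' = -0.476 → ψ = 0.852
Converged at ψ = 0.852.
Compositions from xᵢ = zᵢ/(1+ψ(Kᵢ−1)), yᵢ = Kᵢxᵢ:
  1: x = 0.140, y = 0.370
  2: x = 0.236, y = 0.293
  3: x = 0.273, y = 0.227
  4: x = 0.350, y = 0.109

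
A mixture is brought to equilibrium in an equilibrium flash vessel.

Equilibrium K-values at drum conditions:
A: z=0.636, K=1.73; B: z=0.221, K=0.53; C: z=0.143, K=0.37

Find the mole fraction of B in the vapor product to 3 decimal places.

Rachford–Rice: g(β) = Σ zᵢ(Kᵢ−1)/(1+β(Kᵢ−1)) = 0.
Feasibility: ΣzᵢKᵢ = 1.270, Σzᵢ/Kᵢ = 1.171 — both > 1, two phases present.
Newton iteration, β⁰ = 0.5:
  β = 0.500: g = 0.0728, g' = -0.386 → β = 0.689
  β = 0.689: g = -0.0037, g' = -0.434 → β = 0.680
Converged at β = 0.680.
Compositions from xᵢ = zᵢ/(1+β(Kᵢ−1)), yᵢ = Kᵢxᵢ:
  A: x = 0.425, y = 0.735
  B: x = 0.325, y = 0.172
  C: x = 0.250, y = 0.093

y_B = 0.172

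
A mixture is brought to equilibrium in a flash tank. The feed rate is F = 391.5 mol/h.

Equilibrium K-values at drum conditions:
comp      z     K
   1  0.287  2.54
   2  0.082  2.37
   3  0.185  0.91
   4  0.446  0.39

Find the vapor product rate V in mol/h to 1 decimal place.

Rachford–Rice: g(V/F) = Σ zᵢ(Kᵢ−1)/(1+V/F(Kᵢ−1)) = 0.
g(0) = ΣzᵢKᵢ − 1 = 0.266 and g(1) = 1 − Σzᵢ/Kᵢ = -0.494, so a root lies in (0, 1).
Newton iteration, V/F⁰ = 0.61:
  V/F = 0.610: g = -0.1618, g' = -0.649 → V/F = 0.361
  V/F = 0.361: g = -0.0067, g' = -0.625 → V/F = 0.350
Converged at V/F = 0.350.
Then V = V/F·F = 0.3500·391.5 = 137.0 mol/h and L = F − V = 254.5 mol/h.

V = 137.0 mol/h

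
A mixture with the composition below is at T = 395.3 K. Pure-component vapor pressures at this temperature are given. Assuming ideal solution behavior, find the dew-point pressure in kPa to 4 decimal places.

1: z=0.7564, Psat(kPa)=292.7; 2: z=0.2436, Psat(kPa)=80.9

Pdew = 178.7201 kPa

At the dew point ψ → 1, so Σzᵢ/Kᵢ = 1 with Kᵢ = Pᵢˢᵃᵗ/P ⇒ 1/P = Σzᵢ/Pᵢˢᵃᵗ.
1/P = 0.7564/292.7 + 0.2436/80.9 = 0.0055953 ⇒ P = 178.7201 kPa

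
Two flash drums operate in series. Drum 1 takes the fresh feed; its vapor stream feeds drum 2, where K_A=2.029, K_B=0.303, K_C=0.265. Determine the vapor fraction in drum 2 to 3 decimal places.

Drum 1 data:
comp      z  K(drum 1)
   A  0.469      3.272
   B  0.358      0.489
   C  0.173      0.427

V/F (drum 2) = 0.507

Drum 1:
Newton–Raphson from ψ₁ = 0.5:
  ψ₁ = 0.500: g = 0.1142, g' = -0.811 → ψ₁ = 0.641
  ψ₁ = 0.641: g = 0.0052, g' = -0.750 → ψ₁ = 0.648
Converged at ψ₁ = 0.648.
Drum-1 compositions:
  A: x = 0.190, y = 0.621
  B: x = 0.535, y = 0.262
  C: x = 0.275, y = 0.117
Drum-2 feed = drum-1 vapor: z₂ = (0.6208, 0.2617, 0.1175).
Drum 2:
Newton–Raphson from ψ₂ = 0.5:
  ψ₂ = 0.500: g = 0.0053, g' = -0.745 → ψ₂ = 0.507
Converged at ψ₂ = 0.507.
  A: x = 0.408, y = 0.828
  B: x = 0.405, y = 0.123
  C: x = 0.187, y = 0.050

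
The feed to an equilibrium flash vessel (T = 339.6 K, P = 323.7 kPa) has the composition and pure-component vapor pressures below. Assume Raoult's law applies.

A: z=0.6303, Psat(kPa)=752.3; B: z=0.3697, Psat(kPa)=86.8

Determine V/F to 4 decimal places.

V/F = 0.5820

Raoult's law: Kᵢ = Pᵢˢᵃᵗ/P = Pᵢˢᵃᵗ/323.7.
  K_A = 752.3/323.7 = 2.324065, K_B = 86.8/323.7 = 0.268150
Rachford–Rice: g(V/F) = Σ zᵢ(Kᵢ−1)/(1+V/F(Kᵢ−1)) = 0.
Feasibility: ΣzᵢKᵢ = 1.5640, Σzᵢ/Kᵢ = 1.6499 — both > 1, two phases present.
Binary case is linear: z₁(K₁−1)(1+V/F(K₂−1)) + z₂(K₂−1)(1+V/F(K₁−1)) = 0
⇒ V/F = [z₁(K₁−1)+z₂(K₂−1)] / [−(K₁−1)(K₂−1)] = 0.56399/0.96902 = 0.5820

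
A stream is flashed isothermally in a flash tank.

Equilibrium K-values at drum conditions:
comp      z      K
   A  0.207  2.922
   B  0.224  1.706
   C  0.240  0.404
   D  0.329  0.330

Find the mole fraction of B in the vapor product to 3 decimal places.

Newton–Raphson from V/F = 0.59:
  V/F = 0.590: g = -0.2871, g' = -0.830 → V/F = 0.244
  V/F = 0.244: g = -0.0253, g' = -0.763 → V/F = 0.211
Converged at V/F = 0.211.
Compositions from xᵢ = zᵢ/(1+V/F(Kᵢ−1)), yᵢ = Kᵢxᵢ:
  A: x = 0.147, y = 0.430
  B: x = 0.195, y = 0.333
  C: x = 0.275, y = 0.111
  D: x = 0.383, y = 0.126

y_B = 0.333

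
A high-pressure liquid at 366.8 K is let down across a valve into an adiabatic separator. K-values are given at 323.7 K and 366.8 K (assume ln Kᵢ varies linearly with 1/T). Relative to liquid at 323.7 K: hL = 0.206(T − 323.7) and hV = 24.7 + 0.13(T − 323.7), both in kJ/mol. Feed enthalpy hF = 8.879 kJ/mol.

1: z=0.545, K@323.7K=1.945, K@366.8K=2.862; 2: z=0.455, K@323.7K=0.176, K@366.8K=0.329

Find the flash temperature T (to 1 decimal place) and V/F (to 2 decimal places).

Adiabatic flash: solve Rachford–Rice at each trial T, then check hF = ψ·hV(T) + (1−ψ)·hL(T).
  T = 323.7 K: K = (1.945, 0.176), RR gives ψ = 0.180, H_out = 4.444 kJ/mol
  T = 366.8 K: K = (2.862, 0.329), RR gives ψ = 0.568, H_out = 21.045 kJ/mol
  T = 345.2 K: K = (2.387, 0.245), RR gives ψ = 0.394, H_out = 13.516 kJ/mol
  T = 334.4 K: K = (2.161, 0.209), RR gives ψ = 0.297, H_out = 9.292 kJ/mol
  T = 329.0 K: K = (2.051, 0.192), RR gives ψ = 0.241, H_out = 6.955 kJ/mol
  T = 331.7 K: K = (2.105, 0.200), RR gives ψ = 0.270, H_out = 8.147 kJ/mol
  T = 333.0 K: K = (2.132, 0.204), RR gives ψ = 0.283, H_out = 8.704 kJ/mol
Linear interpolation between T = 333.0 (H_out = 8.704) and T = 334.4 (H_out = 9.292) on hF = 8.879 gives T ≈ 333.4 K, at which ψ = 0.29.

T = 333.4 K, V/F = 0.29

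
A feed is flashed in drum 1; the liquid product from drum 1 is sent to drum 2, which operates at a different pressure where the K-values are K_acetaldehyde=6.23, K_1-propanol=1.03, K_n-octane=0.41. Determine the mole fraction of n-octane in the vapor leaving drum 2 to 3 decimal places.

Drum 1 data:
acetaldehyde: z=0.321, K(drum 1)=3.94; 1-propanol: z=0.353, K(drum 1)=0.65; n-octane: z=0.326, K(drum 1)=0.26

Drum 1:
Let ψ₁ = V/F and solve Σ zᵢ(Kᵢ−1)/(1+ψ₁(Kᵢ−1)) = 0.
Feasibility: ΣzᵢKᵢ = 1.579, Σzᵢ/Kᵢ = 1.878 — both > 1, two phases present.
Newton iteration, ψ₁⁰ = 0.5:
  ψ₁ = 0.500: g = -0.1506, g' = -0.968 → ψ₁ = 0.344
  ψ₁ = 0.344: g = 0.0047, g' = -1.062 → ψ₁ = 0.349
Converged at ψ₁ = 0.349.
Drum-1 compositions:
  acetaldehyde: x = 0.158, y = 0.624
  1-propanol: x = 0.402, y = 0.261
  n-octane: x = 0.439, y = 0.114
Drum-2 feed = drum-1 liquid: z₂ = (0.1585, 0.4021, 0.4394).
Drum 2:
Newton–Raphson from ψ₂ = 0.5:
  ψ₂ = 0.500: g = -0.1266, g' = -0.640 → ψ₂ = 0.302
  ψ₂ = 0.302: g = 0.0177, g' = -0.878 → ψ₂ = 0.322
  ψ₂ = 0.322: g = 0.0004, g' = -0.835 → ψ₂ = 0.323
Converged at ψ₂ = 0.323.
  acetaldehyde: x = 0.059, y = 0.367
  1-propanol: x = 0.398, y = 0.410
  n-octane: x = 0.543, y = 0.223

y_n-octane (drum 2) = 0.223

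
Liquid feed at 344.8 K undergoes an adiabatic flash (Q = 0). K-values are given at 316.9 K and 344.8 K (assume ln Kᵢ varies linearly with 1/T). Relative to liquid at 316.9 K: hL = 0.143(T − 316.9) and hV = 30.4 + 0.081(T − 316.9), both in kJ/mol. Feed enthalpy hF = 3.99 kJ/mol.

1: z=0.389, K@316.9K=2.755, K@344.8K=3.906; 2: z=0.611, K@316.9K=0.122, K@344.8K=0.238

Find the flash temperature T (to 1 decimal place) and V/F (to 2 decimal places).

T = 319.6 K, V/F = 0.12

Adiabatic flash: solve Rachford–Rice at each trial T, then check hF = ψ·hV(T) + (1−ψ)·hL(T).
  T = 316.9 K: K = (2.755, 0.122), RR gives ψ = 0.095, H_out = 2.885 kJ/mol
  T = 344.8 K: K = (3.906, 0.238), RR gives ψ = 0.300, H_out = 12.598 kJ/mol
  T = 330.9 K: K = (3.307, 0.173), RR gives ψ = 0.206, H_out = 8.071 kJ/mol
  T = 323.9 K: K = (3.024, 0.146), RR gives ψ = 0.154, H_out = 5.603 kJ/mol
  T = 320.4 K: K = (2.888, 0.134), RR gives ψ = 0.125, H_out = 4.283 kJ/mol
  T = 318.6 K: K = (2.819, 0.127), RR gives ψ = 0.110, H_out = 3.575 kJ/mol
  T = 319.5 K: K = (2.853, 0.130), RR gives ψ = 0.118, H_out = 3.931 kJ/mol
  T = 319.9 K: K = (2.869, 0.132), RR gives ψ = 0.121, H_out = 4.088 kJ/mol
  T = 319.7 K: K = (2.861, 0.131), RR gives ψ = 0.119, H_out = 4.010 kJ/mol
Linear interpolation between T = 319.5 (H_out = 3.931) and T = 319.7 (H_out = 4.010) on hF = 3.99 gives T ≈ 319.6 K, at which ψ = 0.12.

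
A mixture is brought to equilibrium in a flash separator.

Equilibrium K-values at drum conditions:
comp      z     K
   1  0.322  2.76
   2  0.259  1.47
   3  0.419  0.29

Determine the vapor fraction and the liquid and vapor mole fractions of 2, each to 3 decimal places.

ψ = 0.425, x_2 = 0.216, y_2 = 0.317

Rachford–Rice: g(ψ) = Σ zᵢ(Kᵢ−1)/(1+ψ(Kᵢ−1)) = 0.
Feasibility: ΣzᵢKᵢ = 1.391, Σzᵢ/Kᵢ = 1.738 — both > 1, two phases present.
Newton iteration, ψ⁰ = 0.62:
  ψ = 0.620: g = -0.1662, g' = -0.936 → ψ = 0.443
  ψ = 0.443: g = -0.0144, g' = -0.804 → ψ = 0.425
Converged at ψ = 0.425.
Compositions from xᵢ = zᵢ/(1+ψ(Kᵢ−1)), yᵢ = Kᵢxᵢ:
  1: x = 0.184, y = 0.509
  2: x = 0.216, y = 0.317
  3: x = 0.600, y = 0.174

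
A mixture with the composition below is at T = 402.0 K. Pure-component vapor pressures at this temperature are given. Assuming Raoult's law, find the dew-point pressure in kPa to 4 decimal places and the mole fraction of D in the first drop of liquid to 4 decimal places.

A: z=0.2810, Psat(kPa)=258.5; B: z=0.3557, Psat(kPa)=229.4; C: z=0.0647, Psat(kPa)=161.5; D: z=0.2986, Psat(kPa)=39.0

At the dew point ψ → 1, so Σzᵢ/Kᵢ = 1 with Kᵢ = Pᵢˢᵃᵗ/P ⇒ 1/P = Σzᵢ/Pᵢˢᵃᵗ.
1/P = 0.2810/258.5 + 0.3557/229.4 + 0.0647/161.5 + 0.2986/39.0 = 0.0106946 ⇒ P = 93.5048 kPa
xᵢ = zᵢP/Pᵢˢᵃᵗ ⇒ x_D = 0.2986·93.5048/39.0 = 0.7159

Pdew = 93.5048 kPa, x_D = 0.7159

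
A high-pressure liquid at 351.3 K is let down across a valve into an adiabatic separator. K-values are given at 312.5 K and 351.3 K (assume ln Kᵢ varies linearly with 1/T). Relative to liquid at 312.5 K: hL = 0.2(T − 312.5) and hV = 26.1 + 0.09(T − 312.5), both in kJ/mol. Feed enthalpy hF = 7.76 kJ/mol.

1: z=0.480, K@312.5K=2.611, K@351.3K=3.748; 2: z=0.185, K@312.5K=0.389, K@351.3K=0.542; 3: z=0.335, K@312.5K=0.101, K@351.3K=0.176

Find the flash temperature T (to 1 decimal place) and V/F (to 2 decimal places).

T = 314.2 K, V/F = 0.29

Adiabatic flash: solve Rachford–Rice at each trial T, then check hF = ψ·hV(T) + (1−ψ)·hL(T).
  T = 312.5 K: K = (2.611, 0.389, 0.101), RR gives ψ = 0.275, H_out = 7.176 kJ/mol
  T = 351.3 K: K = (3.748, 0.542, 0.176), RR gives ψ = 0.483, H_out = 18.296 kJ/mol
  T = 331.9 K: K = (3.161, 0.464, 0.136), RR gives ψ = 0.390, H_out = 13.237 kJ/mol
  T = 322.2 K: K = (2.881, 0.426, 0.118), RR gives ψ = 0.337, H_out = 10.380 kJ/mol
  T = 317.4 K: K = (2.746, 0.407, 0.109), RR gives ψ = 0.308, H_out = 8.846 kJ/mol
  T = 314.9 K: K = (2.677, 0.398, 0.105), RR gives ψ = 0.291, H_out = 8.009 kJ/mol
Linear interpolation between T = 312.5 (H_out = 7.176) and T = 314.9 (H_out = 8.009) on hF = 7.76 gives T ≈ 314.2 K, at which ψ = 0.29.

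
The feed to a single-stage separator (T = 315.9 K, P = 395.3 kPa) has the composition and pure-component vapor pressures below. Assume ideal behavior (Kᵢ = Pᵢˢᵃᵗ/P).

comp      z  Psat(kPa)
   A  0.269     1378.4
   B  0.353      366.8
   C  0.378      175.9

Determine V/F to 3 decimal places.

Raoult's law: Kᵢ = Pᵢˢᵃᵗ/P = Pᵢˢᵃᵗ/395.3.
  K_A = 1378.4/395.3 = 3.48697, K_B = 366.8/395.3 = 0.92790, K_C = 175.9/395.3 = 0.44498
Newton iteration, V/F⁰ = 0.5:
  V/F = 0.500: g = -0.0186, g' = -0.556 → V/F = 0.467
Converged at V/F = 0.467.

V/F = 0.467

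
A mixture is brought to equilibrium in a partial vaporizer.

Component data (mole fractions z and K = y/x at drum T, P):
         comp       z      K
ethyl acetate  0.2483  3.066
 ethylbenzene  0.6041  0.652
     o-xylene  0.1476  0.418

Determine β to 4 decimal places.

Let β = V/F and solve Σ zᵢ(Kᵢ−1)/(1+β(Kᵢ−1)) = 0.
Check two-phase: ΣzᵢKᵢ = 1.2169 > 1 and Σzᵢ/Kᵢ = 1.3606 > 1, so g(0) = 0.2169 > 0 and g(1) = -0.3606 < 0.
Newton iteration, β⁰ = 0.63:
  β = 0.6300: g = -0.18201, g' = -0.4447 → β = 0.2207
  β = 0.2207: g = 0.02603, g' = -0.6516 → β = 0.2607
  β = 0.2607: g = 0.00095, g' = -0.6057 → β = 0.2623
Converged at β = 0.2623.

β = 0.2623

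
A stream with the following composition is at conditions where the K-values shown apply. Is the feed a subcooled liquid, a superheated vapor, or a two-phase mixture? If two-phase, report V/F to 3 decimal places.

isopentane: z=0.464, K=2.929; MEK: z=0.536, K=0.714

ΣzᵢKᵢ = 1.742; Σzᵢ/Kᵢ = 0.909.
Since Σzᵢ/Kᵢ < 1 the mixture is above its dew point — single vapor phase.

superheated vapor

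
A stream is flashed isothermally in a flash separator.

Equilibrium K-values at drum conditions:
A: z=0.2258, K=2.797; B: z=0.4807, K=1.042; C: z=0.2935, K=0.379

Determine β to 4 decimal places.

Newton–Raphson from β = 0.5:
  β = 0.5000: g = -0.03084, g' = -0.4412 → β = 0.4301
Converged at β = 0.4301.

β = 0.4301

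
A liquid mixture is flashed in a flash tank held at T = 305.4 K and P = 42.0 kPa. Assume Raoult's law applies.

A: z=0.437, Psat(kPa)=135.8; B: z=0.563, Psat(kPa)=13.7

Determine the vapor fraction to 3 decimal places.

ψ = 0.396

Raoult's law: Kᵢ = Pᵢˢᵃᵗ/P = Pᵢˢᵃᵗ/42.0.
  K_A = 135.8/42.0 = 3.23333, K_B = 13.7/42.0 = 0.32619
Material balance + equilibrium reduce to Σ zᵢ(Kᵢ−1)/(1+ψ(Kᵢ−1)) = 0.
Feasibility: ΣzᵢKᵢ = 1.597, Σzᵢ/Kᵢ = 1.861 — both > 1, two phases present.
Binary case is linear: z₁(K₁−1)(1+ψ(K₂−1)) + z₂(K₂−1)(1+ψ(K₁−1)) = 0
⇒ ψ = [z₁(K₁−1)+z₂(K₂−1)] / [−(K₁−1)(K₂−1)] = 0.5966/1.5048 = 0.396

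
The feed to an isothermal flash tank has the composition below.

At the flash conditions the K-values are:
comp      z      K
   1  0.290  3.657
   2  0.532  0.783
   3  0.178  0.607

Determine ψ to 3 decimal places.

Material balance + equilibrium reduce to Σ zᵢ(Kᵢ−1)/(1+ψ(Kᵢ−1)) = 0.
Feasibility: ΣzᵢKᵢ = 1.585, Σzᵢ/Kᵢ = 1.052 — both > 1, two phases present.
Iterate (Newton) starting at ψ = 0.36:
  ψ = 0.360: g = 0.1871, g' = -0.602 → ψ = 0.671
  ψ = 0.671: g = 0.0467, g' = -0.349 → ψ = 0.805
  ψ = 0.805: g = 0.0033, g' = -0.303 → ψ = 0.816
Converged at ψ = 0.816.

ψ = 0.816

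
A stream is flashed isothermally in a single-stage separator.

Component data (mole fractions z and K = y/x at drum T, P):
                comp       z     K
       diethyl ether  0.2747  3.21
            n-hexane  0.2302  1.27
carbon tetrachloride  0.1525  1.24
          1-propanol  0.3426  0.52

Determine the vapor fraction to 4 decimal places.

ψ = 0.8846

Rachford–Rice: g(ψ) = Σ zᵢ(Kᵢ−1)/(1+ψ(Kᵢ−1)) = 0.
Feasibility: ΣzᵢKᵢ = 1.5414, Σzᵢ/Kᵢ = 1.0487 — both > 1, two phases present.
Newton–Raphson from ψ = 0.5:
  ψ = 0.5000: g = 0.15946, g' = -0.4595 → ψ = 0.8471
  ψ = 0.8471: g = 0.01526, g' = -0.4040 → ψ = 0.8848
  ψ = 0.8848: g = -0.00009, g' = -0.4090 → ψ = 0.8846
Converged at ψ = 0.8846.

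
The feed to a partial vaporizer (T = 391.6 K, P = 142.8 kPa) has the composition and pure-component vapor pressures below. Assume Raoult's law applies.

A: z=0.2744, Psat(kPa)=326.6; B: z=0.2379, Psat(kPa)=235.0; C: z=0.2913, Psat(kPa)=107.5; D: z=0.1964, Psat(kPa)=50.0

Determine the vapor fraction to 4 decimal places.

Raoult's law: Kᵢ = Pᵢˢᵃᵗ/P = Pᵢˢᵃᵗ/142.8.
  K_A = 326.6/142.8 = 2.287115, K_B = 235.0/142.8 = 1.645658, K_C = 107.5/142.8 = 0.752801, K_D = 50.0/142.8 = 0.350140
Rachford–Rice: g(ψ) = Σ zᵢ(Kᵢ−1)/(1+ψ(Kᵢ−1)) = 0.
Feasibility: ΣzᵢKᵢ = 1.3071, Σzᵢ/Kᵢ = 1.2124 — both > 1, two phases present.
Iterate (Newton) starting at ψ = 0.5:
  ψ = 0.5000: g = 0.05978, g' = -0.4301 → ψ = 0.6390
  ψ = 0.6390: g = -0.00124, g' = -0.4542 → ψ = 0.6362
Converged at ψ = 0.6362.

ψ = 0.6362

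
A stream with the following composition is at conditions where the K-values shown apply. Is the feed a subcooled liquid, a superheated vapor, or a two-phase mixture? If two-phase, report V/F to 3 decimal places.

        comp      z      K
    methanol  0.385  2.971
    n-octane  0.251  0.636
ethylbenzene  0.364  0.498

two-phase, V/F = 0.546

ΣzᵢKᵢ = 1.485; Σzᵢ/Kᵢ = 1.255.
Both exceed 1, so a two-phase solution exists.
Rachford–Rice: g(ψ) = Σ zᵢ(Kᵢ−1)/(1+ψ(Kᵢ−1)) = 0.
Newton–Raphson from ψ = 0.5:
  ψ = 0.500: g = 0.0265, g' = -0.593 → ψ = 0.545
  ψ = 0.545: g = 0.0005, g' = -0.573 → ψ = 0.546
Converged at ψ = 0.546.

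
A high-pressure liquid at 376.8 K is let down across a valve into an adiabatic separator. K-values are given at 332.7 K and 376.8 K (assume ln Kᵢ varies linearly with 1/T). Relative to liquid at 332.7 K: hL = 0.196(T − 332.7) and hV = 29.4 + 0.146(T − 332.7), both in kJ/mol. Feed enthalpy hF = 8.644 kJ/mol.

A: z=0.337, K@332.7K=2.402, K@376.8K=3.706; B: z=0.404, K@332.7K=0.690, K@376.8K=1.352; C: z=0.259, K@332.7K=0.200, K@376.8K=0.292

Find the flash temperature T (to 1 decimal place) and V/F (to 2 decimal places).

Adiabatic flash: solve Rachford–Rice at each trial T, then check hF = ψ·hV(T) + (1−ψ)·hL(T).
  T = 332.7 K: K = (2.402, 0.690, 0.200), RR gives ψ = 0.184, H_out = 5.401 kJ/mol
  T = 376.8 K: K = (3.706, 1.352, 0.292), RR gives ψ = 0.775, H_out = 29.715 kJ/mol
  T = 354.8 K: K = (3.026, 0.987, 0.245), RR gives ψ = 0.527, H_out = 19.237 kJ/mol
  T = 343.8 K: K = (2.707, 0.831, 0.222), RR gives ψ = 0.365, H_out = 12.710 kJ/mol
  T = 338.2 K: K = (2.551, 0.758, 0.211), RR gives ψ = 0.276, H_out = 9.106 kJ/mol
  T = 335.4 K: K = (2.475, 0.723, 0.205), RR gives ψ = 0.229, H_out = 7.242 kJ/mol
  T = 336.8 K: K = (2.513, 0.740, 0.208), RR gives ψ = 0.253, H_out = 8.179 kJ/mol
Linear interpolation between T = 336.8 (H_out = 8.179) and T = 338.2 (H_out = 9.106) on hF = 8.644 gives T ≈ 337.5 K, at which ψ = 0.26.

T = 337.5 K, V/F = 0.26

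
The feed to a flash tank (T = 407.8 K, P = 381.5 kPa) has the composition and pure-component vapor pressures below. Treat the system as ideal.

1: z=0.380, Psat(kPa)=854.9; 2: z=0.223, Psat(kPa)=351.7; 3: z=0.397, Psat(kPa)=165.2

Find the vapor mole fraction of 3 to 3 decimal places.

y_3 = 0.224

Raoult's law: Kᵢ = Pᵢˢᵃᵗ/P = Pᵢˢᵃᵗ/381.5.
  K_1 = 854.9/381.5 = 2.24089, K_2 = 351.7/381.5 = 0.92189, K_3 = 165.2/381.5 = 0.43303
Rachford–Rice: g(V/F) = Σ zᵢ(Kᵢ−1)/(1+V/F(Kᵢ−1)) = 0.
g(0) = ΣzᵢKᵢ − 1 = 0.229 and g(1) = 1 − Σzᵢ/Kᵢ = -0.328, so a root lies in (0, 1).
Iterate (Newton) starting at V/F = 0.5:
  V/F = 0.500: g = -0.0413, g' = -0.473 → V/F = 0.413
Converged at V/F = 0.413.
Compositions from xᵢ = zᵢ/(1+V/F(Kᵢ−1)), yᵢ = Kᵢxᵢ:
  1: x = 0.251, y = 0.563
  2: x = 0.230, y = 0.212
  3: x = 0.518, y = 0.224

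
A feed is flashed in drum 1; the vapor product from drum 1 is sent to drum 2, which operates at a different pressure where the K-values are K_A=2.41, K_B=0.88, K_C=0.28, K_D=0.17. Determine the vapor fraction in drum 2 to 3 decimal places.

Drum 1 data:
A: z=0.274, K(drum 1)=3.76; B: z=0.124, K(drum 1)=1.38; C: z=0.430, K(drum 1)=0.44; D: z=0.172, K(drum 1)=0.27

Drum 1:
Newton iteration, ψ₁⁰ = 0.5:
  ψ₁ = 0.500: g = -0.1748, g' = -0.869 → ψ₁ = 0.299
  ψ₁ = 0.299: g = 0.0071, g' = -0.986 → ψ₁ = 0.306
Converged at ψ₁ = 0.306.
Drum-1 compositions:
  A: x = 0.149, y = 0.559
  B: x = 0.111, y = 0.153
  C: x = 0.519, y = 0.228
  D: x = 0.221, y = 0.060
Drum-2 feed = drum-1 vapor: z₂ = (0.5586, 0.1533, 0.2283, 0.0598).
Drum 2:
Material balance + equilibrium reduce to Σ zᵢ(Kᵢ−1)/(1+ψ₂(Kᵢ−1)) = 0.
Check two-phase: ΣzᵢKᵢ = 1.555 > 1 and Σzᵢ/Kᵢ = 1.573 > 1, so g(0) = 0.555 > 0 and g(1) = -0.573 < 0.
Newton–Raphson from ψ₂ = 0.45:
  ψ₂ = 0.450: g = 0.1400, g' = -0.782 → ψ₂ = 0.629
  ψ₂ = 0.629: g = -0.0068, g' = -0.890 → ψ₂ = 0.621
Converged at ψ₂ = 0.621.
  A: x = 0.298, y = 0.718
  B: x = 0.166, y = 0.146
  C: x = 0.413, y = 0.116
  D: x = 0.123, y = 0.021

V/F (drum 2) = 0.621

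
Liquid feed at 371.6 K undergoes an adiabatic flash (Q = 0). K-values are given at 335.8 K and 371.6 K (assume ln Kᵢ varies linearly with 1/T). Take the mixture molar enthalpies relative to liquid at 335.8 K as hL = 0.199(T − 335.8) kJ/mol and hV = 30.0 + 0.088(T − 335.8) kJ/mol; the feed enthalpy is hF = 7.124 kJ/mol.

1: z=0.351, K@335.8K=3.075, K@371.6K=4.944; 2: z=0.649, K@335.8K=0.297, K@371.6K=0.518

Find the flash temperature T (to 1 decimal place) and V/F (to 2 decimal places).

Adiabatic flash: solve Rachford–Rice at each trial T, then check hF = ψ·hV(T) + (1−ψ)·hL(T).
  T = 335.8 K: K = (3.075, 0.297), RR gives ψ = 0.187, H_out = 5.596 kJ/mol
  T = 371.6 K: K = (4.944, 0.518), RR gives ψ = 0.564, H_out = 21.794 kJ/mol
  T = 353.7 K: K = (3.946, 0.398), RR gives ψ = 0.363, H_out = 13.719 kJ/mol
  T = 344.8 K: K = (3.497, 0.345), RR gives ψ = 0.276, H_out = 9.802 kJ/mol
  T = 340.3 K: K = (3.282, 0.321), RR gives ψ = 0.232, H_out = 7.746 kJ/mol
  T = 338.1 K: K = (3.180, 0.309), RR gives ψ = 0.210, H_out = 6.709 kJ/mol
Linear interpolation between T = 338.1 (H_out = 6.709) and T = 340.3 (H_out = 7.746) on hF = 7.124 gives T ≈ 339.0 K, at which ψ = 0.22.

T = 339.0 K, V/F = 0.22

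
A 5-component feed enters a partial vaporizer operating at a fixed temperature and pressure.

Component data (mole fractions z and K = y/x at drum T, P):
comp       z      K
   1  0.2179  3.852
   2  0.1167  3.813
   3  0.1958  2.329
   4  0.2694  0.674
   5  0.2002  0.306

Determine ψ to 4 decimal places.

ψ = 0.7830

Let ψ = V/F and solve Σ zᵢ(Kᵢ−1)/(1+ψ(Kᵢ−1)) = 0.
g(0) = ΣzᵢKᵢ − 1 = 0.9832 and g(1) = 1 − Σzᵢ/Kᵢ = -0.2252, so a root lies in (0, 1).
Newton–Raphson from ψ = 0.5:
  ψ = 0.5000: g = 0.23121, g' = -0.8524 → ψ = 0.7712
  ψ = 0.7712: g = 0.01004, g' = -0.8469 → ψ = 0.7831
  ψ = 0.7831: g = -0.00006, g' = -0.8568 → ψ = 0.7830
Converged at ψ = 0.7830.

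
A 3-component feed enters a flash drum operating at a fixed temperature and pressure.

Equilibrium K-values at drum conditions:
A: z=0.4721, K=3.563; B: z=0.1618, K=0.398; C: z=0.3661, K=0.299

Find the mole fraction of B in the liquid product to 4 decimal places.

Newton–Raphson from ψ = 0.59:
  ψ = 0.5900: g = -0.10704, g' = -1.1556 → ψ = 0.4974
  ψ = 0.4974: g = -0.00112, g' = -1.1428 → ψ = 0.4964
Converged at ψ = 0.4964.
Compositions from xᵢ = zᵢ/(1+ψ(Kᵢ−1)), yᵢ = Kᵢxᵢ:
  A: x = 0.2078, y = 0.7403
  B: x = 0.2308, y = 0.0918
  C: x = 0.5615, y = 0.1679

x_B = 0.2308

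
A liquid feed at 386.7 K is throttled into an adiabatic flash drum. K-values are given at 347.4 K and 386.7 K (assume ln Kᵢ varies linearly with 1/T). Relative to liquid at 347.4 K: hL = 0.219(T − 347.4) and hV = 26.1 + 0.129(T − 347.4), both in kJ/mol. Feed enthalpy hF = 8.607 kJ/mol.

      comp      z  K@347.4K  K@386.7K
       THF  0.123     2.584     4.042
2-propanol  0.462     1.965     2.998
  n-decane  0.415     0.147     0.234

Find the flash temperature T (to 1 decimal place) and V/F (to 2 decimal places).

Adiabatic flash: solve Rachford–Rice at each trial T, then check hF = ψ·hV(T) + (1−ψ)·hL(T).
  T = 347.4 K: K = (2.584, 1.965, 0.147), RR gives ψ = 0.302, H_out = 7.887 kJ/mol
  T = 386.7 K: K = (4.042, 2.998, 0.234), RR gives ψ = 0.573, H_out = 21.539 kJ/mol
  T = 367.0 K: K = (3.269, 2.453, 0.188), RR gives ψ = 0.461, H_out = 15.502 kJ/mol
  T = 357.2 K: K = (2.916, 2.202, 0.167), RR gives ψ = 0.391, H_out = 11.997 kJ/mol
  T = 352.3 K: K = (2.747, 2.082, 0.157), RR gives ψ = 0.349, H_out = 10.038 kJ/mol
  T = 349.9 K: K = (2.667, 2.024, 0.152), RR gives ψ = 0.327, H_out = 9.012 kJ/mol
  T = 348.6 K: K = (2.623, 1.993, 0.149), RR gives ψ = 0.314, H_out = 8.434 kJ/mol
Linear interpolation between T = 348.6 (H_out = 8.434) and T = 349.9 (H_out = 9.012) on hF = 8.607 gives T ≈ 349.0 K, at which ψ = 0.32.

T = 349.0 K, V/F = 0.32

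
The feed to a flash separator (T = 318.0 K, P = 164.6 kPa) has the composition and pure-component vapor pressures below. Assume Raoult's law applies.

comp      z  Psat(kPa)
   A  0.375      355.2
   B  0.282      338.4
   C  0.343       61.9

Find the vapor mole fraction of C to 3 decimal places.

Raoult's law: Kᵢ = Pᵢˢᵃᵗ/P = Pᵢˢᵃᵗ/164.6.
  K_A = 355.2/164.6 = 2.15796, K_B = 338.4/164.6 = 2.05589, K_C = 61.9/164.6 = 0.37606
Material balance + equilibrium reduce to Σ zᵢ(Kᵢ−1)/(1+ψ(Kᵢ−1)) = 0.
Feasibility: ΣzᵢKᵢ = 1.518, Σzᵢ/Kᵢ = 1.223 — both > 1, two phases present.
Newton iteration, ψ⁰ = 0.58:
  ψ = 0.580: g = 0.1091, g' = -0.629 → ψ = 0.753
  ψ = 0.753: g = -0.0061, g' = -0.716 → ψ = 0.745
Converged at ψ = 0.745.
Compositions from xᵢ = zᵢ/(1+ψ(Kᵢ−1)), yᵢ = Kᵢxᵢ:
  A: x = 0.201, y = 0.434
  B: x = 0.158, y = 0.325
  C: x = 0.641, y = 0.241

y_C = 0.241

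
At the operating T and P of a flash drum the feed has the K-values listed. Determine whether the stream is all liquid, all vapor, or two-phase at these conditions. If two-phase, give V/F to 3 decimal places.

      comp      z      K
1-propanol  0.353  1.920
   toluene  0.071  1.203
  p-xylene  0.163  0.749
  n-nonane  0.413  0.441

two-phase, V/F = 0.162

ΣzᵢKᵢ = 1.067; Σzᵢ/Kᵢ = 1.397.
Both exceed 1, so a two-phase solution exists.
Material balance + equilibrium reduce to Σ zᵢ(Kᵢ−1)/(1+ψ(Kᵢ−1)) = 0.
Newton–Raphson from ψ = 0.62:
  ψ = 0.620: g = -0.1822, g' = -0.440 → ψ = 0.206
  ψ = 0.206: g = -0.0172, g' = -0.390 → ψ = 0.162
Converged at ψ = 0.162.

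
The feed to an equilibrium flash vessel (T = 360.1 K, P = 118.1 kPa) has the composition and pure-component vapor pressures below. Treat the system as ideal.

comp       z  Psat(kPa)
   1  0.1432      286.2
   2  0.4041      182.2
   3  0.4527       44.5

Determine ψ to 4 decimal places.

ψ = 0.2687

Raoult's law: Kᵢ = Pᵢˢᵃᵗ/P = Pᵢˢᵃᵗ/118.1.
  K_1 = 286.2/118.1 = 2.423370, K_2 = 182.2/118.1 = 1.542760, K_3 = 44.5/118.1 = 0.376799
Let ψ = V/F and solve Σ zᵢ(Kᵢ−1)/(1+ψ(Kᵢ−1)) = 0.
Feasibility: ΣzᵢKᵢ = 1.1410, Σzᵢ/Kᵢ = 1.5225 — both > 1, two phases present.
Iterate (Newton) starting at ψ = 0.58:
  ψ = 0.5800: g = -0.16335, g' = -0.5871 → ψ = 0.3018
  ψ = 0.3018: g = -0.01642, g' = -0.4966 → ψ = 0.2687
Converged at ψ = 0.2687.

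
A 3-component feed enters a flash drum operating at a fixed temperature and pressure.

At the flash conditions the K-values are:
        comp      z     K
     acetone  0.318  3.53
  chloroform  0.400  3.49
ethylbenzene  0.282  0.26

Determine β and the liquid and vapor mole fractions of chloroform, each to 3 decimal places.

Material balance + equilibrium reduce to Σ zᵢ(Kᵢ−1)/(1+β(Kᵢ−1)) = 0.
Check two-phase: ΣzᵢKᵢ = 2.592 > 1 and Σzᵢ/Kᵢ = 1.289 > 1, so g(0) = 1.592 > 0 and g(1) = -0.289 < 0.
Iterate (Newton) starting at β = 0.5:
  β = 0.500: g = 0.4676, g' = -1.278 → β = 0.866
  β = 0.866: g = -0.0132, g' = -1.646 → β = 0.858
Converged at β = 0.858.
Compositions from xᵢ = zᵢ/(1+β(Kᵢ−1)), yᵢ = Kᵢxᵢ:
  acetone: x = 0.100, y = 0.354
  chloroform: x = 0.128, y = 0.445
  ethylbenzene: x = 0.772, y = 0.201

β = 0.858, x_chloroform = 0.128, y_chloroform = 0.445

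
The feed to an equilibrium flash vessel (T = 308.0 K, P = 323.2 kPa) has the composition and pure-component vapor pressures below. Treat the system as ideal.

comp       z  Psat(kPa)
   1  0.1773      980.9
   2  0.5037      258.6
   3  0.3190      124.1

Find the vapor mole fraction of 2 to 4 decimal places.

Raoult's law: Kᵢ = Pᵢˢᵃᵗ/P = Pᵢˢᵃᵗ/323.2.
  K_1 = 980.9/323.2 = 3.034963, K_2 = 258.6/323.2 = 0.800124, K_3 = 124.1/323.2 = 0.383973
Material balance + equilibrium reduce to Σ zᵢ(Kᵢ−1)/(1+ψ(Kᵢ−1)) = 0.
Feasibility: ΣzᵢKᵢ = 1.0636, Σzᵢ/Kᵢ = 1.5187 — both > 1, two phases present.
Newton–Raphson from ψ = 0.59:
  ψ = 0.5900: g = -0.25890, g' = -0.4762 → ψ = 0.0464
  ψ = 0.0464: g = 0.02578, g' = -0.7619 → ψ = 0.0802
  ψ = 0.0802: g = 0.00113, g' = -0.6974 → ψ = 0.0818
Converged at ψ = 0.0818.
Compositions from xᵢ = zᵢ/(1+ψ(Kᵢ−1)), yᵢ = Kᵢxᵢ:
  1: x = 0.1520, y = 0.4613
  2: x = 0.5121, y = 0.4097
  3: x = 0.3359, y = 0.1290

y_2 = 0.4097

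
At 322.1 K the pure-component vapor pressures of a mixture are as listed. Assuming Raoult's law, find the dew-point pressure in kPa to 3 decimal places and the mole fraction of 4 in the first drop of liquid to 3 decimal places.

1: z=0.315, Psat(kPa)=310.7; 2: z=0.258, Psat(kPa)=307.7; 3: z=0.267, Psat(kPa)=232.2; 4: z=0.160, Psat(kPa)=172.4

Pdew = 254.436 kPa, x_4 = 0.236

At the dew point ψ → 1, so Σzᵢ/Kᵢ = 1 with Kᵢ = Pᵢˢᵃᵗ/P ⇒ 1/P = Σzᵢ/Pᵢˢᵃᵗ.
1/P = 0.315/310.7 + 0.258/307.7 + 0.267/232.2 + 0.160/172.4 = 0.003930 ⇒ P = 254.436 kPa
xᵢ = zᵢP/Pᵢˢᵃᵗ ⇒ x_4 = 0.160·254.436/172.4 = 0.236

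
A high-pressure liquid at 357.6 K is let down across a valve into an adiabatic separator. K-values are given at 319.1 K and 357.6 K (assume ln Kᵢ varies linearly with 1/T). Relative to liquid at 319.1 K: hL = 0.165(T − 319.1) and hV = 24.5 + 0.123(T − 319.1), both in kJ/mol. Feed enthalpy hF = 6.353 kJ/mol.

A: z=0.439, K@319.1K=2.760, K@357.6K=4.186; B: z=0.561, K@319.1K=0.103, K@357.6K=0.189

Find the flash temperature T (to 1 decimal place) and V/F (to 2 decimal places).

T = 326.0 K, V/F = 0.22

Adiabatic flash: solve Rachford–Rice at each trial T, then check hF = ψ·hV(T) + (1−ψ)·hL(T).
  T = 319.1 K: K = (2.760, 0.103), RR gives ψ = 0.171, H_out = 4.181 kJ/mol
  T = 357.6 K: K = (4.186, 0.189), RR gives ψ = 0.365, H_out = 14.710 kJ/mol
  T = 338.4 K: K = (3.441, 0.142), RR gives ψ = 0.282, H_out = 9.863 kJ/mol
  T = 328.8 K: K = (3.094, 0.122), RR gives ψ = 0.232, H_out = 7.186 kJ/mol
  T = 324.0 K: K = (2.926, 0.112), RR gives ψ = 0.203, H_out = 5.746 kJ/mol
  T = 326.4 K: K = (3.009, 0.117), RR gives ψ = 0.218, H_out = 6.476 kJ/mol
Linear interpolation between T = 324.0 (H_out = 5.746) and T = 326.4 (H_out = 6.476) on hF = 6.353 gives T ≈ 326.0 K, at which ψ = 0.22.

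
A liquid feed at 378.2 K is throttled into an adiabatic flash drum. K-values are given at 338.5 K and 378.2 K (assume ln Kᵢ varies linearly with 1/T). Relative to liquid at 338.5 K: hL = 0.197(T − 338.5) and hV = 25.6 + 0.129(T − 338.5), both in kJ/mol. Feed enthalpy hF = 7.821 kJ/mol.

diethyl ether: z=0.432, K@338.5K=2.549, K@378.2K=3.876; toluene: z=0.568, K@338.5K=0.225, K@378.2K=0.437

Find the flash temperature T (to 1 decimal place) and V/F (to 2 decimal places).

T = 345.4 K, V/F = 0.26

Adiabatic flash: solve Rachford–Rice at each trial T, then check hF = ψ·hV(T) + (1−ψ)·hL(T).
  T = 338.5 K: K = (2.549, 0.225), RR gives ψ = 0.191, H_out = 4.883 kJ/mol
  T = 378.2 K: K = (3.876, 0.437), RR gives ψ = 0.570, H_out = 20.870 kJ/mol
  T = 358.4 K: K = (3.182, 0.320), RR gives ψ = 0.375, H_out = 13.003 kJ/mol
  T = 348.4 K: K = (2.855, 0.269), RR gives ψ = 0.285, H_out = 9.056 kJ/mol
  T = 343.4 K: K = (2.698, 0.246), RR gives ψ = 0.239, H_out = 6.997 kJ/mol
  T = 345.9 K: K = (2.776, 0.258), RR gives ψ = 0.262, H_out = 8.036 kJ/mol
  T = 344.6 K: K = (2.736, 0.252), RR gives ψ = 0.250, H_out = 7.499 kJ/mol
Linear interpolation between T = 344.6 (H_out = 7.499) and T = 345.9 (H_out = 8.036) on hF = 7.821 gives T ≈ 345.4 K, at which ψ = 0.26.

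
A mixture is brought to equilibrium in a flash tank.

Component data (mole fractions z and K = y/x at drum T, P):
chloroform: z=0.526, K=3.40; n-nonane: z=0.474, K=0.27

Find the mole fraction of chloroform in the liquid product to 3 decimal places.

Rachford–Rice: g(β) = Σ zᵢ(Kᵢ−1)/(1+β(Kᵢ−1)) = 0.
Feasibility: ΣzᵢKᵢ = 1.916, Σzᵢ/Kᵢ = 1.910 — both > 1, two phases present.
Newton iteration, β⁰ = 0.58:
  β = 0.580: g = -0.0723, g' = -1.289 → β = 0.524
  β = 0.524: g = -0.0011, g' = -1.257 → β = 0.523
Converged at β = 0.523.
Compositions from xᵢ = zᵢ/(1+β(Kᵢ−1)), yᵢ = Kᵢxᵢ:
  chloroform: x = 0.233, y = 0.793
  n-nonane: x = 0.767, y = 0.207

x_chloroform = 0.233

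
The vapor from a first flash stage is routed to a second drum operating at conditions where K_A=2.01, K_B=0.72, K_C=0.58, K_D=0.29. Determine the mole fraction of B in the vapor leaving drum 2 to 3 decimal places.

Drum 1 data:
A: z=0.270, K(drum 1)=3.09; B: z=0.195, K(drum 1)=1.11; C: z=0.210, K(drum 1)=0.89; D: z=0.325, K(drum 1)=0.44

Drum 1:
Let ψ₁ = V/F and solve Σ zᵢ(Kᵢ−1)/(1+ψ₁(Kᵢ−1)) = 0.
Check two-phase: ΣzᵢKᵢ = 1.381 > 1 and Σzᵢ/Kᵢ = 1.238 > 1, so g(0) = 0.381 > 0 and g(1) = -0.238 < 0.
Newton–Raphson from ψ₁ = 0.5:
  ψ₁ = 0.500: g = 0.0191, g' = -0.484 → ψ₁ = 0.539
  ψ₁ = 0.539: g = 0.0002, g' = -0.475 → ψ₁ = 0.540
Converged at ψ₁ = 0.540.
Drum-1 compositions:
  A: x = 0.127, y = 0.392
  B: x = 0.184, y = 0.204
  C: x = 0.223, y = 0.199
  D: x = 0.466, y = 0.205
Drum-2 feed = drum-1 vapor: z₂ = (0.3920, 0.2043, 0.1987, 0.2050).
Drum 2:
Let ψ₂ = V/F and solve Σ zᵢ(Kᵢ−1)/(1+ψ₂(Kᵢ−1)) = 0.
Check two-phase: ΣzᵢKᵢ = 1.110 > 1 and Σzᵢ/Kᵢ = 1.528 > 1, so g(0) = 0.110 > 0 and g(1) = -0.528 < 0.
Iterate (Newton) starting at ψ₂ = 0.59:
  ψ₂ = 0.590: g = -0.1818, g' = -0.548 → ψ₂ = 0.258
  ψ₂ = 0.258: g = -0.0194, g' = -0.469 → ψ₂ = 0.217
Converged at ψ₂ = 0.217.
  A: x = 0.322, y = 0.646
  B: x = 0.218, y = 0.157
  C: x = 0.219, y = 0.127
  D: x = 0.242, y = 0.070

y_B (drum 2) = 0.157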